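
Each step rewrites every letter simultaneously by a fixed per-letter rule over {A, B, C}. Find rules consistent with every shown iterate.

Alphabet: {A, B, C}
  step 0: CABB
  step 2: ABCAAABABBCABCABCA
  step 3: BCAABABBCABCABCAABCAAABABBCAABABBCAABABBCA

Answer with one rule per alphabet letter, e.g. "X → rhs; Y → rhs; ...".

  step 2 ⇒ step 3: ABCAAABABBCABCABCA ⇒ BCA·A·BAB·BCA·BCA·BCA·A·BCA·A·A·BAB·BCA·A·BAB·BCA·A·BAB·BCA
    A ↦ BCA
    B ↦ A
    C ↦ BAB

A->BCA, B->A, C->BAB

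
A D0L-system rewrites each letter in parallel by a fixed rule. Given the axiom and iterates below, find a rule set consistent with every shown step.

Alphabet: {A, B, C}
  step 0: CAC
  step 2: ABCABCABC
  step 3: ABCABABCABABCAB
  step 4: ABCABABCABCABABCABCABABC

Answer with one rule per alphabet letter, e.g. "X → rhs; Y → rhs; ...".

A->AB, B->C, C->AB

  step 3 ⇒ step 4: ABCABABCABABCAB ⇒ AB·C·AB·AB·C·AB·C·AB·AB·C·AB·C·AB·AB·C
    A ↦ AB
    B ↦ C
    C ↦ AB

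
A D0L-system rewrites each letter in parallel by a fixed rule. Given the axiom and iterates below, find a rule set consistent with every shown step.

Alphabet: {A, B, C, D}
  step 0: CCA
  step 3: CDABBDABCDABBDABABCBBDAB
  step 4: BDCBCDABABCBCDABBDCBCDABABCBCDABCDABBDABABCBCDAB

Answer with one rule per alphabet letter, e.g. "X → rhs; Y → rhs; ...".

A->CD, B->AB, C->BD, D->CB

  step 3 ⇒ step 4: CDABBDABCDABBDABABCBBDAB ⇒ BD·CB·CD·AB·AB·CB·CD·AB·BD·CB·CD·AB·AB·CB·CD·AB·CD·AB·BD·AB·AB·CB·CD·AB
    A ↦ CD
    B ↦ AB
    C ↦ BD
    D ↦ CB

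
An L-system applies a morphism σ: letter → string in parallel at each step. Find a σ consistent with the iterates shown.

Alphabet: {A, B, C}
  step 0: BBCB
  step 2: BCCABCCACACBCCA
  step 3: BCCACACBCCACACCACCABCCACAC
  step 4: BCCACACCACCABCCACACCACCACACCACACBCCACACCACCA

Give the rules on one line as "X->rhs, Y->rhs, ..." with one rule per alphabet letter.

  step 3 ⇒ step 4: BCCACACBCCACACCACCABCCACAC ⇒ BC·CA·CA·C·CA·C·CA·BC·CA·CA·C·CA·C·CA·CA·C·CA·CA·C·BC·CA·CA·C·CA·C·CA
    A ↦ C
    B ↦ BC
    C ↦ CA

A->C, B->BC, C->CA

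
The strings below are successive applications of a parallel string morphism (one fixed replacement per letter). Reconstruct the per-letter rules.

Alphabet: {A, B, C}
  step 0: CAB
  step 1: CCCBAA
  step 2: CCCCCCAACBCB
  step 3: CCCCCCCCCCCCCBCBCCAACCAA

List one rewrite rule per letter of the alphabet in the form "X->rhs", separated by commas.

  step 2 ⇒ step 3: CCCCCCAACBCB ⇒ CC·CC·CC·CC·CC·CC·CB·CB·CC·AA·CC·AA
    A ↦ CB
    B ↦ AA
    C ↦ CC

A->CB, B->AA, C->CC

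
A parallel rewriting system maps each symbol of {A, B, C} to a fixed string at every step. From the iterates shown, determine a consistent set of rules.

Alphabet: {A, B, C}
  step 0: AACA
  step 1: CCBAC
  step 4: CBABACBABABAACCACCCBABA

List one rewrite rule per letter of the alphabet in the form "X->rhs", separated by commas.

  step 0 ⇒ step 1: AACA ⇒ C·C·BA·C
    A ↦ C
    C ↦ BA
    B ↦ AC  (constrained at step 1)

A->C, B->AC, C->BA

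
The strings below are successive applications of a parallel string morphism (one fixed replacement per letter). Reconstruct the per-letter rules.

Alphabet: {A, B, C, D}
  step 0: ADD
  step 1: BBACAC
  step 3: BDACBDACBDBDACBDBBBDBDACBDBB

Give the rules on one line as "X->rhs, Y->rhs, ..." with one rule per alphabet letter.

A->BB, B->BD, C->DBA, D->AC

  step 0 ⇒ step 1: ADD ⇒ BB·AC·AC
    A ↦ BB
    D ↦ AC
    B ↦ BD  (constrained at step 1)
    C ↦ DBA  (constrained at step 1)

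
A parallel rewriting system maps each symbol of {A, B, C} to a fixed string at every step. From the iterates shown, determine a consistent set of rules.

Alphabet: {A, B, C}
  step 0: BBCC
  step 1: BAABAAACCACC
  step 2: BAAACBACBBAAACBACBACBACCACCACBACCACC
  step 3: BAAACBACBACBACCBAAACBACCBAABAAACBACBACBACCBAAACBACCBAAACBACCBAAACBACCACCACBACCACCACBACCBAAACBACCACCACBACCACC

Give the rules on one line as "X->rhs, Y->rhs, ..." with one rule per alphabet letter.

  step 2 ⇒ step 3: BAAACBACBBAAACBACBACBACCACCACBACCACC ⇒ BAA·ACB·ACB·ACB·ACC·BAA·ACB·ACC·BAA·BAA·ACB·ACB·ACB·ACC·BAA·ACB·ACC·BAA·ACB·ACC·BAA·ACB·ACC·ACC·ACB·ACC·ACC·ACB·ACC·BAA·ACB·ACC·ACC·ACB·ACC·ACC
    A ↦ ACB
    B ↦ BAA
    C ↦ ACC

A->ACB, B->BAA, C->ACC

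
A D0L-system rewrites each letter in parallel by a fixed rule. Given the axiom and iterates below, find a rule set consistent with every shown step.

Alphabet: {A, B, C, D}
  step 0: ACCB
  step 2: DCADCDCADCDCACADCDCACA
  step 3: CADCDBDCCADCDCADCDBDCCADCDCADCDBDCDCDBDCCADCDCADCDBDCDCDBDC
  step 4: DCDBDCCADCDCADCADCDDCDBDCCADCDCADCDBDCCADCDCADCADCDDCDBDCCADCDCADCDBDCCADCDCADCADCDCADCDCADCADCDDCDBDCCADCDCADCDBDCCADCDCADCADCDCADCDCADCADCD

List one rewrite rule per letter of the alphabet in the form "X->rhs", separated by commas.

  step 3 ⇒ step 4: CADCDBDCCADCDCADCDBDCCADCDCADCDBDCDCDBDCCADCDCADCDBDCDCDBDC ⇒ DCD·BDC·CA·DCD·CA·D·CA·DCD·DCD·BDC·CA·DCD·CA·DCD·BDC·CA·DCD·CA·D·CA·DCD·DCD·BDC·CA·DCD·CA·DCD·BDC·CA·DCD·CA·D·CA·DCD·CA·DCD·CA·D·CA·DCD·DCD·BDC·CA·DCD·CA·DCD·BDC·CA·DCD·CA·D·CA·DCD·CA·DCD·CA·D·CA·DCD
    A ↦ BDC
    B ↦ D
    C ↦ DCD
    D ↦ CA

A->BDC, B->D, C->DCD, D->CA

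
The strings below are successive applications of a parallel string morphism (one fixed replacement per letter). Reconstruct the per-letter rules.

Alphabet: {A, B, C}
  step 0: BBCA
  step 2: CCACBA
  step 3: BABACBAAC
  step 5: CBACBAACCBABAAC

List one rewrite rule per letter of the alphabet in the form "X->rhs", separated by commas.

A->C, B->A, C->BA

  step 2 ⇒ step 3: CCACBA ⇒ BA·BA·C·BA·A·C
    A ↦ C
    B ↦ A
    C ↦ BA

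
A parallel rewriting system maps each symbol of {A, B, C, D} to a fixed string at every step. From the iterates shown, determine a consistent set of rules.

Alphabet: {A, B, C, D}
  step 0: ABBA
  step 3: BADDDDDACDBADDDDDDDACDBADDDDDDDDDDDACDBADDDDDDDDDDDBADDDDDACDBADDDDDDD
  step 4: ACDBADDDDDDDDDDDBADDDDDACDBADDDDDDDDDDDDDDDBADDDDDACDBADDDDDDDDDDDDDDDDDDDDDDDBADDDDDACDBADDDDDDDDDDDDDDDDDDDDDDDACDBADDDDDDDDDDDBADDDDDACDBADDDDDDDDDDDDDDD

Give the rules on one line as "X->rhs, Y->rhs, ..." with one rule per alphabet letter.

  step 3 ⇒ step 4: BADDDDDACDBADDDDDDDACDBADDDDDDDDDDDACDBADDDDDDDDDDDBADDDDDACDBADDDDDDD ⇒ ACD·BAD·DD·DD·DD·DD·DD·BAD·DD·DD·ACD·BAD·DD·DD·DD·DD·DD·DD·DD·BAD·DD·DD·ACD·BAD·DD·DD·DD·DD·DD·DD·DD·DD·DD·DD·DD·BAD·DD·DD·ACD·BAD·DD·DD·DD·DD·DD·DD·DD·DD·DD·DD·DD·ACD·BAD·DD·DD·DD·DD·DD·BAD·DD·DD·ACD·BAD·DD·DD·DD·DD·DD·DD·DD
    A ↦ BAD
    B ↦ ACD
    C ↦ DD
    D ↦ DD

A->BAD, B->ACD, C->DD, D->DD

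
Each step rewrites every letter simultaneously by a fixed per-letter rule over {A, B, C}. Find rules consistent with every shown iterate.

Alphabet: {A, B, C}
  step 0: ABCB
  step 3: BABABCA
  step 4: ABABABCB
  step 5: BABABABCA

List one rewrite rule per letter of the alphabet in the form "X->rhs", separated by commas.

  step 4 ⇒ step 5: ABABABCB ⇒ B·A·B·A·B·A·BC·A
    A ↦ B
    B ↦ A
    C ↦ BC

A->B, B->A, C->BC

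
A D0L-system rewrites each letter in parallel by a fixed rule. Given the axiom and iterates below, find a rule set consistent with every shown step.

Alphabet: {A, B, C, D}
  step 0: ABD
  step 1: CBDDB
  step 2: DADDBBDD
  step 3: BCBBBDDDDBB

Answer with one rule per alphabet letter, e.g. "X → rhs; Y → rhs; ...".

A->CB, B->DD, C->DA, D->B

  step 2 ⇒ step 3: DADDBBDD ⇒ B·CB·B·B·DD·DD·B·B
    A ↦ CB
    B ↦ DD
    D ↦ B
  step 1 ⇒ step 2: CBDDB ⇒ DA·DD·B·B·DD
    C ↦ DA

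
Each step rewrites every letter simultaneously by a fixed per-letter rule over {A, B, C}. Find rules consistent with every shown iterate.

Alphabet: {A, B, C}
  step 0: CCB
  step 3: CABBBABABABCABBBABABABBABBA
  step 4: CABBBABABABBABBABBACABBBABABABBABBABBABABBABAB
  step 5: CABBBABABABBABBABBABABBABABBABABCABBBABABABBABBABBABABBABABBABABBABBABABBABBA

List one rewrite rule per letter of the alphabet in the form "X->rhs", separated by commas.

A->B, B->BA, C->CAB

  step 4 ⇒ step 5: CABBBABABABBABBABBACABBBABABABBABBABBABABBABAB ⇒ CAB·B·BA·BA·BA·B·BA·B·BA·B·BA·BA·B·BA·BA·B·BA·BA·B·CAB·B·BA·BA·BA·B·BA·B·BA·B·BA·BA·B·BA·BA·B·BA·BA·B·BA·B·BA·BA·B·BA·B·BA
    A ↦ B
    B ↦ BA
    C ↦ CAB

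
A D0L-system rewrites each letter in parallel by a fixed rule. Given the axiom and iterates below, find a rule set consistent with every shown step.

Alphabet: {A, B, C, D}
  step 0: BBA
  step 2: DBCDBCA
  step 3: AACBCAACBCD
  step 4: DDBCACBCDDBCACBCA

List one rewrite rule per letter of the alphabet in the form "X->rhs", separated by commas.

  step 3 ⇒ step 4: AACBCAACBCD ⇒ D·D·BC·AC·BC·D·D·BC·AC·BC·A
    A ↦ D
    B ↦ AC
    C ↦ BC
    D ↦ A

A->D, B->AC, C->BC, D->A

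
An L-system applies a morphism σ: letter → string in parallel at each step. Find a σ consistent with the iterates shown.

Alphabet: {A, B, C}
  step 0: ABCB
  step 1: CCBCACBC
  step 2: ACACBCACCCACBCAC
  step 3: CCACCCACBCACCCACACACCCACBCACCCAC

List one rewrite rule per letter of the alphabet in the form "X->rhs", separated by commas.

A->CC, B->BC, C->AC

  step 2 ⇒ step 3: ACACBCACCCACBCAC ⇒ CC·AC·CC·AC·BC·AC·CC·AC·AC·AC·CC·AC·BC·AC·CC·AC
    A ↦ CC
    B ↦ BC
    C ↦ AC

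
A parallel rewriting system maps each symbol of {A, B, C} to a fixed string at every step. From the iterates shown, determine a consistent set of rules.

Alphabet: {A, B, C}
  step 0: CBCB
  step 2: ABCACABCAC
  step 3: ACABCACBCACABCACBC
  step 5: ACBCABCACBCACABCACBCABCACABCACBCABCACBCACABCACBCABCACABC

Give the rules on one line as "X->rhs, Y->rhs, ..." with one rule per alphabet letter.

  step 2 ⇒ step 3: ABCACABCAC ⇒ AC·A·BC·AC·BC·AC·A·BC·AC·BC
    A ↦ AC
    B ↦ A
    C ↦ BC

A->AC, B->A, C->BC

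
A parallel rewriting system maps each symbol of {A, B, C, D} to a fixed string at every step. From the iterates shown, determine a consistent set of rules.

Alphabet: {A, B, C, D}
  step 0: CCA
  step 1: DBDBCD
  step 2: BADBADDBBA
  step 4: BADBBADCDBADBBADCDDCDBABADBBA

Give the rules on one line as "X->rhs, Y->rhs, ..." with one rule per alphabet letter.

  step 1 ⇒ step 2: DBDBCD ⇒ BA·D·BA·D·DB·BA
    B ↦ D
    C ↦ DB
    D ↦ BA
  step 0 ⇒ step 1: CCA ⇒ DB·DB·CD
    A ↦ CD

A->CD, B->D, C->DB, D->BA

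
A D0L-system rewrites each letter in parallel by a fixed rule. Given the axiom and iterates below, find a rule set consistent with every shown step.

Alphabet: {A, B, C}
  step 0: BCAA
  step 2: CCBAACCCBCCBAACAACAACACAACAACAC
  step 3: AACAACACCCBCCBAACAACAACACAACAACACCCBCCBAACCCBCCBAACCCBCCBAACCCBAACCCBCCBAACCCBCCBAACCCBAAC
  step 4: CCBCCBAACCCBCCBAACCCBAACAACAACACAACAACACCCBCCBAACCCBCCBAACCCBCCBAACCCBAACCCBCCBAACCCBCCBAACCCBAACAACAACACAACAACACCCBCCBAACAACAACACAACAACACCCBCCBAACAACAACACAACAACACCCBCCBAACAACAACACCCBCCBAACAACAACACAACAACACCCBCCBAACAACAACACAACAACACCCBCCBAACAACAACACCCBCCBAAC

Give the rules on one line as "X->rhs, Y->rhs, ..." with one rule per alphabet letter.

A->CCB, B->AC, C->AAC

  step 3 ⇒ step 4: AACAACACCCBCCBAACAACAACACAACAACACCCBCCBAACCCBCCBAACCCBCCBAACCCBAACCCBCCBAACCCBCCBAACCCBAAC ⇒ CCB·CCB·AAC·CCB·CCB·AAC·CCB·AAC·AAC·AAC·AC·AAC·AAC·AC·CCB·CCB·AAC·CCB·CCB·AAC·CCB·CCB·AAC·CCB·AAC·CCB·CCB·AAC·CCB·CCB·AAC·CCB·AAC·AAC·AAC·AC·AAC·AAC·AC·CCB·CCB·AAC·AAC·AAC·AC·AAC·AAC·AC·CCB·CCB·AAC·AAC·AAC·AC·AAC·AAC·AC·CCB·CCB·AAC·AAC·AAC·AC·CCB·CCB·AAC·AAC·AAC·AC·AAC·AAC·AC·CCB·CCB·AAC·AAC·AAC·AC·AAC·AAC·AC·CCB·CCB·AAC·AAC·AAC·AC·CCB·CCB·AAC
    A ↦ CCB
    B ↦ AC
    C ↦ AAC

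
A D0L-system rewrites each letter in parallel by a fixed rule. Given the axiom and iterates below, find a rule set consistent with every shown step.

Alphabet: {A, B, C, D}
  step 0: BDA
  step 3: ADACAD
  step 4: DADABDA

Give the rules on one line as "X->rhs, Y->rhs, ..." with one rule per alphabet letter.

  step 3 ⇒ step 4: ADACAD ⇒ D·A·D·AB·D·A
    A ↦ D
    C ↦ AB
    D ↦ A
    B ↦ AC  (constrained at step 0)

A->D, B->AC, C->AB, D->A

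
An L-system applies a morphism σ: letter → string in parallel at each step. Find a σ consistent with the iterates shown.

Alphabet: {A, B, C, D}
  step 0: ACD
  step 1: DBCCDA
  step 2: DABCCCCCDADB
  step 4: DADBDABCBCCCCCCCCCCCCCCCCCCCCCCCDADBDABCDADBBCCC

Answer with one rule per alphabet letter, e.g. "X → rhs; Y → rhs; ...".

  step 1 ⇒ step 2: DBCCDA ⇒ DA·BC·CC·CC·DA·DB
    A ↦ DB
    B ↦ BC
    C ↦ CC
    D ↦ DA

A->DB, B->BC, C->CC, D->DA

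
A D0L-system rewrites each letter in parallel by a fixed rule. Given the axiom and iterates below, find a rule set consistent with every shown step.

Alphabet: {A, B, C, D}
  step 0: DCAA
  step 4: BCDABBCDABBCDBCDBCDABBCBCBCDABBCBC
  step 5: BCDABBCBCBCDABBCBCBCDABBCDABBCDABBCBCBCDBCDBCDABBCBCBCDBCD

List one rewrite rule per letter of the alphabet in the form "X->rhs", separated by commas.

  step 4 ⇒ step 5: BCDABBCDABBCDBCDBCDABBCBCBCDABBCBC ⇒ BC·D·AB·BC·BC·BC·D·AB·BC·BC·BC·D·AB·BC·D·AB·BC·D·AB·BC·BC·BC·D·BC·D·BC·D·AB·BC·BC·BC·D·BC·D
    A ↦ BC
    B ↦ BC
    C ↦ D
    D ↦ AB

A->BC, B->BC, C->D, D->AB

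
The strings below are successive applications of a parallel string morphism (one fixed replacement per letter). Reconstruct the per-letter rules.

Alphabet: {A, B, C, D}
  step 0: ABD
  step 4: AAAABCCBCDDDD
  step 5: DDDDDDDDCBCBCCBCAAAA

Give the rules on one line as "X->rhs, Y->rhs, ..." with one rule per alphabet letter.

A->DD, B->C, C->BC, D->A

  step 4 ⇒ step 5: AAAABCCBCDDDD ⇒ DD·DD·DD·DD·C·BC·BC·C·BC·A·A·A·A
    A ↦ DD
    B ↦ C
    C ↦ BC
    D ↦ A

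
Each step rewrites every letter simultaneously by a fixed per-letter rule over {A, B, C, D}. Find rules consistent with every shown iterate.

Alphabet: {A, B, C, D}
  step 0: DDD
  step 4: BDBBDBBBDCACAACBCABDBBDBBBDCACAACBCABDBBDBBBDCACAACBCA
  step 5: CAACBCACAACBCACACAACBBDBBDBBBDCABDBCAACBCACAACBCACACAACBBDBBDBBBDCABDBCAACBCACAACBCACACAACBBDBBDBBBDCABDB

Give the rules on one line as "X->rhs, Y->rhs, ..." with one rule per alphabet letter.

A->B, B->CA, C->BD, D->ACB

  step 4 ⇒ step 5: BDBBDBBBDCACAACBCABDBBDBBBDCACAACBCABDBBDBBBDCACAACBCA ⇒ CA·ACB·CA·CA·ACB·CA·CA·CA·ACB·BD·B·BD·B·B·BD·CA·BD·B·CA·ACB·CA·CA·ACB·CA·CA·CA·ACB·BD·B·BD·B·B·BD·CA·BD·B·CA·ACB·CA·CA·ACB·CA·CA·CA·ACB·BD·B·BD·B·B·BD·CA·BD·B
    A ↦ B
    B ↦ CA
    C ↦ BD
    D ↦ ACB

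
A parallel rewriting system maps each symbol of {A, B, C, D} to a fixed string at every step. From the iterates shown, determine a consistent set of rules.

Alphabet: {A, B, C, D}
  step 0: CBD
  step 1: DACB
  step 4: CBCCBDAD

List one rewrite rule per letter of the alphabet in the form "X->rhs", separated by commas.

A->C, B->A, C->D, D->CB

  step 0 ⇒ step 1: CBD ⇒ D·A·CB
    B ↦ A
    C ↦ D
    D ↦ CB
    A ↦ C  (constrained at step 1)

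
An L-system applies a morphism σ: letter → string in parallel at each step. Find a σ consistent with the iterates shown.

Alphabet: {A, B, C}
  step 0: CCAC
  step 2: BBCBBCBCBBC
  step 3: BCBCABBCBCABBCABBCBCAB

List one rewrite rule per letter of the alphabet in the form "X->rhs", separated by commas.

  step 2 ⇒ step 3: BBCBBCBCBBC ⇒ BC·BC·AB·BC·BC·AB·BC·AB·BC·BC·AB
    B ↦ BC
    C ↦ AB
    A ↦ B  (constrained at step 0)

A->B, B->BC, C->AB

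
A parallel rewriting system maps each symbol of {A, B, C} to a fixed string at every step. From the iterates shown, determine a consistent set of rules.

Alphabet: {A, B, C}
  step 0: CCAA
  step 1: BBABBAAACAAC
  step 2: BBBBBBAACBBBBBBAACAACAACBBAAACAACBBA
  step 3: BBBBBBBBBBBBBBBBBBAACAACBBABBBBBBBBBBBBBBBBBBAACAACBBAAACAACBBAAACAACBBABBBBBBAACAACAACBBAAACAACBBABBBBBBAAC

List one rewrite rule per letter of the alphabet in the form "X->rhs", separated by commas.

  step 2 ⇒ step 3: BBBBBBAACBBBBBBAACAACAACBBAAACAACBBA ⇒ BBB·BBB·BBB·BBB·BBB·BBB·AAC·AAC·BBA·BBB·BBB·BBB·BBB·BBB·BBB·AAC·AAC·BBA·AAC·AAC·BBA·AAC·AAC·BBA·BBB·BBB·AAC·AAC·AAC·BBA·AAC·AAC·BBA·BBB·BBB·AAC
    A ↦ AAC
    B ↦ BBB
    C ↦ BBA

A->AAC, B->BBB, C->BBA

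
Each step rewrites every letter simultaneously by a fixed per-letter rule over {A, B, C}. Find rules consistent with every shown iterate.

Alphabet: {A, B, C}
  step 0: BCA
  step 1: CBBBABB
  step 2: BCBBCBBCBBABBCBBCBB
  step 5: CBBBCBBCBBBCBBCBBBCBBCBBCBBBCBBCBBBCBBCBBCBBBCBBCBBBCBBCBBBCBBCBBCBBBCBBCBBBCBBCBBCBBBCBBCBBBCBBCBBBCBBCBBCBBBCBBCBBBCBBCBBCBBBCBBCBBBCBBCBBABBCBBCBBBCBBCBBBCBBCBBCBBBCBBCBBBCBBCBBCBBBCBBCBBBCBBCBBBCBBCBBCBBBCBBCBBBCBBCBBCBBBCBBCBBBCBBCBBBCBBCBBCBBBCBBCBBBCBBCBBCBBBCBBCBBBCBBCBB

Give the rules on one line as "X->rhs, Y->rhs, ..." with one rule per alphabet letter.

A->ABB, B->CBB, C->B

  step 1 ⇒ step 2: CBBBABB ⇒ B·CBB·CBB·CBB·ABB·CBB·CBB
    A ↦ ABB
    B ↦ CBB
    C ↦ B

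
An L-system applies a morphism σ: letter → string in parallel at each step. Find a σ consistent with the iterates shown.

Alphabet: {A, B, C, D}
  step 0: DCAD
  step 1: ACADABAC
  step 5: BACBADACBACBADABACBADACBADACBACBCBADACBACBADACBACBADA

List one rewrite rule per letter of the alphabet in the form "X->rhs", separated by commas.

A->B, B->C, C->ADA, D->AC

  step 0 ⇒ step 1: DCAD ⇒ AC·ADA·B·AC
    A ↦ B
    C ↦ ADA
    D ↦ AC
    B ↦ C  (constrained at step 1)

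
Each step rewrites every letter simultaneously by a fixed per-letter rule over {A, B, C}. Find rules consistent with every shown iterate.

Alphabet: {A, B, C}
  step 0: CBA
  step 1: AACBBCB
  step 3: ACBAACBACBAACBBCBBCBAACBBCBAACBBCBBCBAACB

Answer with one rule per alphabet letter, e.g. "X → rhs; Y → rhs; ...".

  step 0 ⇒ step 1: CBA ⇒ A·ACB·BCB
    A ↦ BCB
    B ↦ ACB
    C ↦ A

A->BCB, B->ACB, C->A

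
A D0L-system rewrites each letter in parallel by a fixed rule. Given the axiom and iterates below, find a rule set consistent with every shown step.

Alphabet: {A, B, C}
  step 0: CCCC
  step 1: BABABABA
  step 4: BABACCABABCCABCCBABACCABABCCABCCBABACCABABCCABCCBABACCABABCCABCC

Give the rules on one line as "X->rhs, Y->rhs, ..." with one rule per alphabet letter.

A->CC, B->AB, C->BA

  step 0 ⇒ step 1: CCCC ⇒ BA·BA·BA·BA
    C ↦ BA
    A ↦ CC  (constrained at step 1)
    B ↦ AB  (constrained at step 1)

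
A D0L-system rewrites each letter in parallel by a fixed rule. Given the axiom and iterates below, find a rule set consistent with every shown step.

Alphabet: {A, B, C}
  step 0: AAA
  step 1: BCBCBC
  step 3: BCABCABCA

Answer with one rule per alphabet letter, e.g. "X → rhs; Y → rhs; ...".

  step 0 ⇒ step 1: AAA ⇒ BC·BC·BC
    A ↦ BC
    B ↦ A  (constrained at step 1)
    C ↦ B  (constrained at step 1)

A->BC, B->A, C->B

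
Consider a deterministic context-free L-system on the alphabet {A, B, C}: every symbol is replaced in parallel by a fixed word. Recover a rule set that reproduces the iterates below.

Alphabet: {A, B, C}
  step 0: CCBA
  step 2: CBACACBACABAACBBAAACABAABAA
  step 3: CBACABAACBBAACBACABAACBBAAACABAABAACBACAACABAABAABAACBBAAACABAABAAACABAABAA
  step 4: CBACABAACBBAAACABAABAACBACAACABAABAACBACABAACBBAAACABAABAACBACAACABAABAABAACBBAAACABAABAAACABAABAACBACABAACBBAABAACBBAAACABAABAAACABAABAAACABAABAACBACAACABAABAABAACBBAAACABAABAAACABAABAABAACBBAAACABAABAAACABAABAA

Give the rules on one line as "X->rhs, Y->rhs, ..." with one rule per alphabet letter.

  step 3 ⇒ step 4: CBACABAACBBAACBACABAACBBAAACABAABAACBACAACABAABAABAACBBAAACABAABAAACABAABAA ⇒ CB·ACA·BAA·CB·BAA·ACA·BAA·BAA·CB·ACA·ACA·BAA·BAA·CB·ACA·BAA·CB·BAA·ACA·BAA·BAA·CB·ACA·ACA·BAA·BAA·BAA·CB·BAA·ACA·BAA·BAA·ACA·BAA·BAA·CB·ACA·BAA·CB·BAA·BAA·CB·BAA·ACA·BAA·BAA·ACA·BAA·BAA·ACA·BAA·BAA·CB·ACA·ACA·BAA·BAA·BAA·CB·BAA·ACA·BAA·BAA·ACA·BAA·BAA·BAA·CB·BAA·ACA·BAA·BAA·ACA·BAA·BAA
    A ↦ BAA
    B ↦ ACA
    C ↦ CB

A->BAA, B->ACA, C->CB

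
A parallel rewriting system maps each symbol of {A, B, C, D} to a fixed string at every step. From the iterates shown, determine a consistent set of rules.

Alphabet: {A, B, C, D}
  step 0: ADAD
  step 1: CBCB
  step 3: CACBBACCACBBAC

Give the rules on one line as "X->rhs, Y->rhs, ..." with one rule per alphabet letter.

A->C, B->DDC, C->AC, D->B

  step 0 ⇒ step 1: ADAD ⇒ C·B·C·B
    A ↦ C
    D ↦ B
    B ↦ DDC  (constrained at step 1)
    C ↦ AC  (constrained at step 1)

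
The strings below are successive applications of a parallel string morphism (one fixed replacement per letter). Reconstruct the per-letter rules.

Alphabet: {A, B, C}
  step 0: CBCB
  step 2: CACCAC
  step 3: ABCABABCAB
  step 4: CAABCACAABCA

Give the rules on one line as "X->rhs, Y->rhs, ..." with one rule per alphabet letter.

  step 3 ⇒ step 4: ABCABABCAB ⇒ C·A·AB·C·A·C·A·AB·C·A
    A ↦ C
    B ↦ A
    C ↦ AB

A->C, B->A, C->AB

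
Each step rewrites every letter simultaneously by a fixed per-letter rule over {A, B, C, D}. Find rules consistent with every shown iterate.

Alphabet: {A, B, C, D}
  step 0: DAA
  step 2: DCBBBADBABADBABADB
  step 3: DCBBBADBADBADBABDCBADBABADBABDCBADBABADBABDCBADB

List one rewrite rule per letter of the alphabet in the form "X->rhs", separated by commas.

A->AB, B->ADB, C->BB, D->DCB

  step 2 ⇒ step 3: DCBBBADBABADBABADB ⇒ DCB·BB·ADB·ADB·ADB·AB·DCB·ADB·AB·ADB·AB·DCB·ADB·AB·ADB·AB·DCB·ADB
    A ↦ AB
    B ↦ ADB
    C ↦ BB
    D ↦ DCB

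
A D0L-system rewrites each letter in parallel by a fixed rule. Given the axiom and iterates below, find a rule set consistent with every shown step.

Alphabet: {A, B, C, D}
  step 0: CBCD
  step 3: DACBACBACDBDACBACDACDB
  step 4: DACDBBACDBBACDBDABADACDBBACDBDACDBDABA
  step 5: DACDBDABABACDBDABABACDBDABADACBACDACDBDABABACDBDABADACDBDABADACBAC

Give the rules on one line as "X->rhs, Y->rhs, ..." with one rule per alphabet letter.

A->C, B->BA, C->DB, D->DA

  step 4 ⇒ step 5: DACDBBACDBBACDBDABADACDBBACDBDACDBDABA ⇒ DA·C·DB·DA·BA·BA·C·DB·DA·BA·BA·C·DB·DA·BA·DA·C·BA·C·DA·C·DB·DA·BA·BA·C·DB·DA·BA·DA·C·DB·DA·BA·DA·C·BA·C
    A ↦ C
    B ↦ BA
    C ↦ DB
    D ↦ DA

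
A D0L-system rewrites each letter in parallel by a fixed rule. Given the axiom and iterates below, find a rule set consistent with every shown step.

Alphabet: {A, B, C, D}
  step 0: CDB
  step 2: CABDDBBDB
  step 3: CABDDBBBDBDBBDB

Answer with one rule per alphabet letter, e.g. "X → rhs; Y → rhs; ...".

  step 2 ⇒ step 3: CABDDBBDB ⇒ CA·BD·DB·B·B·DB·DB·B·DB
    A ↦ BD
    B ↦ DB
    C ↦ CA
    D ↦ B

A->BD, B->DB, C->CA, D->B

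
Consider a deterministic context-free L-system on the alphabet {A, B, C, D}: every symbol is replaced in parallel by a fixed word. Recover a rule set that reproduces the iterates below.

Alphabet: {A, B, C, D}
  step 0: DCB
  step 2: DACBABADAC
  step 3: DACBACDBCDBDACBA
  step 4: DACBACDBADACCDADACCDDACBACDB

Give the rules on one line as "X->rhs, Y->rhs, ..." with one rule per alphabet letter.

A->B, B->CD, C->A, D->DAC

  step 3 ⇒ step 4: DACBACDBCDBDACBA ⇒ DAC·B·A·CD·B·A·DAC·CD·A·DAC·CD·DAC·B·A·CD·B
    A ↦ B
    B ↦ CD
    C ↦ A
    D ↦ DAC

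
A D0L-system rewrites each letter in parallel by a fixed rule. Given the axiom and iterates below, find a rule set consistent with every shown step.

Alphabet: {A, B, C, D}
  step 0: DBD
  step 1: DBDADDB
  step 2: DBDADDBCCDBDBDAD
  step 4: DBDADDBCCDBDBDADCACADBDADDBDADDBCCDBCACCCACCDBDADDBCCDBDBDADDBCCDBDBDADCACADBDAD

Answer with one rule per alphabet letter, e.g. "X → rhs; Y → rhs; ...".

  step 1 ⇒ step 2: DBDADDB ⇒ DB·DAD·DB·CC·DB·DB·DAD
    A ↦ CC
    B ↦ DAD
    D ↦ DB
    C ↦ CA  (constrained at step 2)

A->CC, B->DAD, C->CA, D->DB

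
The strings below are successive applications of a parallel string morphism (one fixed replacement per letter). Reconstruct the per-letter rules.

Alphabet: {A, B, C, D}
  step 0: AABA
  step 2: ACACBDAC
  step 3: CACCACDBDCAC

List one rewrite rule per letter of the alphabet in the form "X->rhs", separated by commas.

A->C, B->D, C->AC, D->BD

  step 2 ⇒ step 3: ACACBDAC ⇒ C·AC·C·AC·D·BD·C·AC
    A ↦ C
    B ↦ D
    C ↦ AC
    D ↦ BD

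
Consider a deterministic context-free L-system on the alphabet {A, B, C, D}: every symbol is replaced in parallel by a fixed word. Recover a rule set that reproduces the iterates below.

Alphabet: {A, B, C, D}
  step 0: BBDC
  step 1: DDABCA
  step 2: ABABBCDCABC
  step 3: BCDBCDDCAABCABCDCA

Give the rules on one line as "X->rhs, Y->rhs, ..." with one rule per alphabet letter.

  step 2 ⇒ step 3: ABABBCDCABC ⇒ BC·D·BC·D·D·CA·AB·CA·BC·D·CA
    A ↦ BC
    B ↦ D
    C ↦ CA
    D ↦ AB

A->BC, B->D, C->CA, D->AB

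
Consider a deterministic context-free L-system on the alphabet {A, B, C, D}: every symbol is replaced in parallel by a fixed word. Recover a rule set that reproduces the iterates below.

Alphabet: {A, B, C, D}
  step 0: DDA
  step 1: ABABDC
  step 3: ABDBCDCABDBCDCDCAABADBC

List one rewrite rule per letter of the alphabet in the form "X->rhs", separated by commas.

  step 0 ⇒ step 1: DDA ⇒ AB·AB·DC
    A ↦ DC
    D ↦ AB
    B ↦ A  (constrained at step 1)
    C ↦ DBC  (constrained at step 1)

A->DC, B->A, C->DBC, D->AB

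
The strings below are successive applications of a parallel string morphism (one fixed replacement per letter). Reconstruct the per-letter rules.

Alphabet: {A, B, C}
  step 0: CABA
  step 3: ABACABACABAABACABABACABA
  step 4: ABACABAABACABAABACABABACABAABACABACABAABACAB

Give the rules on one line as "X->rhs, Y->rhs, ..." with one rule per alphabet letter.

  step 3 ⇒ step 4: ABACABACABAABACABABACABA ⇒ AB·AC·AB·A·AB·AC·AB·A·AB·AC·AB·AB·AC·AB·A·AB·AC·AB·AC·AB·A·AB·AC·AB
    A ↦ AB
    B ↦ AC
    C ↦ A

A->AB, B->AC, C->A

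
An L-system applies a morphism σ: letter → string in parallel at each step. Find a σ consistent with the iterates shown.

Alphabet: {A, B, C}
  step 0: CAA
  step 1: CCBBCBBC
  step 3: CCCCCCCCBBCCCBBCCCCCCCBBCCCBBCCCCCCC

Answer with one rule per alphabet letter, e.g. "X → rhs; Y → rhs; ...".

A->BBC, B->AC, C->CC

  step 0 ⇒ step 1: CAA ⇒ CC·BBC·BBC
    A ↦ BBC
    C ↦ CC
    B ↦ AC  (constrained at step 1)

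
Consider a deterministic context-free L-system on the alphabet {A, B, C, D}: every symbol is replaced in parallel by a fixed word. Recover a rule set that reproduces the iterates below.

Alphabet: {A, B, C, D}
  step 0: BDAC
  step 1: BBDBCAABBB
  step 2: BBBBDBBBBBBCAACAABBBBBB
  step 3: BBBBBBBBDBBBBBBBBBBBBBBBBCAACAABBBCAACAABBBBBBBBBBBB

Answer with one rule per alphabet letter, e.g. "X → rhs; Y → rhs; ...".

A->CAA, B->BB, C->BBB, D->DB

  step 2 ⇒ step 3: BBBBDBBBBBBCAACAABBBBBB ⇒ BB·BB·BB·BB·DB·BB·BB·BB·BB·BB·BB·BBB·CAA·CAA·BBB·CAA·CAA·BB·BB·BB·BB·BB·BB
    A ↦ CAA
    B ↦ BB
    C ↦ BBB
    D ↦ DB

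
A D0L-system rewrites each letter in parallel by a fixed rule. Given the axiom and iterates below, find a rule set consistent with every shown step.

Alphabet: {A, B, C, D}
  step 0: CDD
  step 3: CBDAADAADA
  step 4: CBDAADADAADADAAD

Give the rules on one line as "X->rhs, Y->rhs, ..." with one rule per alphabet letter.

A->AD, B->D, C->CB, D->A

  step 3 ⇒ step 4: CBDAADAADA ⇒ CB·D·A·AD·AD·A·AD·AD·A·AD
    A ↦ AD
    B ↦ D
    C ↦ CB
    D ↦ A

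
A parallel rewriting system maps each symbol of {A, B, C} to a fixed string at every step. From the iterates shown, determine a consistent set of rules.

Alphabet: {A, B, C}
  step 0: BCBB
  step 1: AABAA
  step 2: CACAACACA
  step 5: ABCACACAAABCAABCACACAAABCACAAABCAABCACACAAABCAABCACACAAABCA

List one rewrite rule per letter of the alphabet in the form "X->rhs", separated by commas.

  step 1 ⇒ step 2: AABAA ⇒ CA·CA·A·CA·CA
    A ↦ CA
    B ↦ A
  step 0 ⇒ step 1: BCBB ⇒ A·AB·A·A
    C ↦ AB

A->CA, B->A, C->AB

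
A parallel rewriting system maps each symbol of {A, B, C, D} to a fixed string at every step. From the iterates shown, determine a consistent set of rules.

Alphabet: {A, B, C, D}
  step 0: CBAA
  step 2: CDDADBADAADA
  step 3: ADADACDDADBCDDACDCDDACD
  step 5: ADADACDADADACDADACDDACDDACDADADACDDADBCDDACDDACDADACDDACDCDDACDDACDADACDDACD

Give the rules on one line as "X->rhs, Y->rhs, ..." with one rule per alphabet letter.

  step 2 ⇒ step 3: CDDADBADAADA ⇒ A·DA·DA·CD·DA·DB·CD·DA·CD·CD·DA·CD
    A ↦ CD
    B ↦ DB
    C ↦ A
    D ↦ DA

A->CD, B->DB, C->A, D->DA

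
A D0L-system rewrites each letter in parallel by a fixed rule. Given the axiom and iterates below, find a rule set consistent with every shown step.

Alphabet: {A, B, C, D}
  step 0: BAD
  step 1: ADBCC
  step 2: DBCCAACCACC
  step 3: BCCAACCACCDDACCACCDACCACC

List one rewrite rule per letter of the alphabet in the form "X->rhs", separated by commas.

  step 2 ⇒ step 3: DBCCAACCACC ⇒ BCC·A·ACC·ACC·D·D·ACC·ACC·D·ACC·ACC
    A ↦ D
    B ↦ A
    C ↦ ACC
    D ↦ BCC

A->D, B->A, C->ACC, D->BCC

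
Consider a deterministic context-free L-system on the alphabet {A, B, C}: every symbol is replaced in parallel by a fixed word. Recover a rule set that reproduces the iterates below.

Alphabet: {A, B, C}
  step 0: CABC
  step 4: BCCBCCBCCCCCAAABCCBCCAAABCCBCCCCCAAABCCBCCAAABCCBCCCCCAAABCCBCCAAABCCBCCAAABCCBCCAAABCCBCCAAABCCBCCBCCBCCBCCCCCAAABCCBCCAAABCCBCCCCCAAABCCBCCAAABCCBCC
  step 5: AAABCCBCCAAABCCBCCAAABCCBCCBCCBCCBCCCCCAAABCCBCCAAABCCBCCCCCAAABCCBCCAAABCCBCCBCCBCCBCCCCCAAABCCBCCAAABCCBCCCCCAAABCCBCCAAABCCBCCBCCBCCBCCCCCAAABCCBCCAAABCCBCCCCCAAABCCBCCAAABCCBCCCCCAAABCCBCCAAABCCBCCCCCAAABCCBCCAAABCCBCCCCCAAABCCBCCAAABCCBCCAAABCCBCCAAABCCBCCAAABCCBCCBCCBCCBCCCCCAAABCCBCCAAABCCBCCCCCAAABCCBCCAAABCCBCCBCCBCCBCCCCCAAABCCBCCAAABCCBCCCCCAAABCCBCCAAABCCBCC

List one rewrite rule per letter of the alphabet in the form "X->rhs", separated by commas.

  step 4 ⇒ step 5: BCCBCCBCCCCCAAABCCBCCAAABCCBCCCCCAAABCCBCCAAABCCBCCCCCAAABCCBCCAAABCCBCCAAABCCBCCAAABCCBCCAAABCCBCCBCCBCCBCCCCCAAABCCBCCAAABCCBCCCCCAAABCCBCCAAABCCBCC ⇒ AAA·BCC·BCC·AAA·BCC·BCC·AAA·BCC·BCC·BCC·BCC·BCC·C·C·C·AAA·BCC·BCC·AAA·BCC·BCC·C·C·C·AAA·BCC·BCC·AAA·BCC·BCC·BCC·BCC·BCC·C·C·C·AAA·BCC·BCC·AAA·BCC·BCC·C·C·C·AAA·BCC·BCC·AAA·BCC·BCC·BCC·BCC·BCC·C·C·C·AAA·BCC·BCC·AAA·BCC·BCC·C·C·C·AAA·BCC·BCC·AAA·BCC·BCC·C·C·C·AAA·BCC·BCC·AAA·BCC·BCC·C·C·C·AAA·BCC·BCC·AAA·BCC·BCC·C·C·C·AAA·BCC·BCC·AAA·BCC·BCC·AAA·BCC·BCC·AAA·BCC·BCC·AAA·BCC·BCC·BCC·BCC·BCC·C·C·C·AAA·BCC·BCC·AAA·BCC·BCC·C·C·C·AAA·BCC·BCC·AAA·BCC·BCC·BCC·BCC·BCC·C·C·C·AAA·BCC·BCC·AAA·BCC·BCC·C·C·C·AAA·BCC·BCC·AAA·BCC·BCC
    A ↦ C
    B ↦ AAA
    C ↦ BCC

A->C, B->AAA, C->BCC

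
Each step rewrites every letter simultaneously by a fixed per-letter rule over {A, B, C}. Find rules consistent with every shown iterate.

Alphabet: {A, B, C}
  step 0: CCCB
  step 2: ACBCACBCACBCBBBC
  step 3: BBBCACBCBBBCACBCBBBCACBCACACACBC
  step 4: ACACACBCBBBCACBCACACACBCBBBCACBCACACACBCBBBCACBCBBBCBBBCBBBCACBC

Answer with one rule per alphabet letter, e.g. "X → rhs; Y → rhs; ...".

A->BB, B->AC, C->BC

  step 3 ⇒ step 4: BBBCACBCBBBCACBCBBBCACBCACACACBC ⇒ AC·AC·AC·BC·BB·BC·AC·BC·AC·AC·AC·BC·BB·BC·AC·BC·AC·AC·AC·BC·BB·BC·AC·BC·BB·BC·BB·BC·BB·BC·AC·BC
    A ↦ BB
    B ↦ AC
    C ↦ BC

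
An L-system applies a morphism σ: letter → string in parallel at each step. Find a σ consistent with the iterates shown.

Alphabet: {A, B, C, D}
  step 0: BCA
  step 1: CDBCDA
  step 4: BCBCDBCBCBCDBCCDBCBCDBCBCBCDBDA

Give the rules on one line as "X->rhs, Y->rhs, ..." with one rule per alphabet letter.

A->DA, B->CD, C->BC, D->B

  step 0 ⇒ step 1: BCA ⇒ CD·BC·DA
    A ↦ DA
    B ↦ CD
    C ↦ BC
    D ↦ B  (constrained at step 1)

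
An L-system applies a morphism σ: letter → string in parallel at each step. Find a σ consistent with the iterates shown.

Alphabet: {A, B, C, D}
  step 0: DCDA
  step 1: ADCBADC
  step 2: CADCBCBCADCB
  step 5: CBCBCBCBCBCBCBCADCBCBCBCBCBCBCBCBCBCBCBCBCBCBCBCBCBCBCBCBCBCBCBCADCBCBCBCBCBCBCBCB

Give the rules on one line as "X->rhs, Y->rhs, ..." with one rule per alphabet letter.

A->C, B->CB, C->CB, D->AD

  step 1 ⇒ step 2: ADCBADC ⇒ C·AD·CB·CB·C·AD·CB
    A ↦ C
    B ↦ CB
    C ↦ CB
    D ↦ AD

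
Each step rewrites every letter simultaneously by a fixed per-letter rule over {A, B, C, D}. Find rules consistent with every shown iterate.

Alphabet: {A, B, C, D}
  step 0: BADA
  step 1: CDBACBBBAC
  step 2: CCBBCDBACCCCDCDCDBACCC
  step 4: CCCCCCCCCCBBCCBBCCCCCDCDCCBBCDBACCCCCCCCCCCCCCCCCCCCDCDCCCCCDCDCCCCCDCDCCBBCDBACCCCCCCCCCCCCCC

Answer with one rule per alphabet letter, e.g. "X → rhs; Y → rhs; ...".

  step 1 ⇒ step 2: CDBACBBBAC ⇒ CC·BB·CD·BAC·CC·CD·CD·CD·BAC·CC
    A ↦ BAC
    B ↦ CD
    C ↦ CC
    D ↦ BB

A->BAC, B->CD, C->CC, D->BB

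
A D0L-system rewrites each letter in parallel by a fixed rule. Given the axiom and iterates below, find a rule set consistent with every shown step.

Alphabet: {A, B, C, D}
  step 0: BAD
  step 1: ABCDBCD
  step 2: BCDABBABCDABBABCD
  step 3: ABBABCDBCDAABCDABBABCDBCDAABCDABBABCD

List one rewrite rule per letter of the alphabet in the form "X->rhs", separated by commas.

  step 2 ⇒ step 3: BCDABBABCDABBABCD ⇒ A·BBA·BCD·BCD·A·A·BCD·A·BBA·BCD·BCD·A·A·BCD·A·BBA·BCD
    A ↦ BCD
    B ↦ A
    C ↦ BBA
    D ↦ BCD

A->BCD, B->A, C->BBA, D->BCD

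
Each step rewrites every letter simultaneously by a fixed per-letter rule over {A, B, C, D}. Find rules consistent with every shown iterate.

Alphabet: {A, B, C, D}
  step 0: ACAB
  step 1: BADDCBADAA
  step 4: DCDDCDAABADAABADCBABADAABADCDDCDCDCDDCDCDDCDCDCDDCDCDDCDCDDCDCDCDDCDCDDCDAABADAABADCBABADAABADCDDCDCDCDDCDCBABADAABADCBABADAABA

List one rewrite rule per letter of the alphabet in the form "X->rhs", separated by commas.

A->BA, B->DAA, C->DDC, D->DC

  step 0 ⇒ step 1: ACAB ⇒ BA·DDC·BA·DAA
    A ↦ BA
    B ↦ DAA
    C ↦ DDC
    D ↦ DC  (constrained at step 1)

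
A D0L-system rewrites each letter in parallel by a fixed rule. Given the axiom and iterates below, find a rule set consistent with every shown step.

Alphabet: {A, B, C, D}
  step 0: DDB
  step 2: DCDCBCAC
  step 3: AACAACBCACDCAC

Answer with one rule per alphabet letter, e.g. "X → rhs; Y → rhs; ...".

A->DC, B->BC, C->AC, D->A

  step 2 ⇒ step 3: DCDCBCAC ⇒ A·AC·A·AC·BC·AC·DC·AC
    A ↦ DC
    B ↦ BC
    C ↦ AC
    D ↦ A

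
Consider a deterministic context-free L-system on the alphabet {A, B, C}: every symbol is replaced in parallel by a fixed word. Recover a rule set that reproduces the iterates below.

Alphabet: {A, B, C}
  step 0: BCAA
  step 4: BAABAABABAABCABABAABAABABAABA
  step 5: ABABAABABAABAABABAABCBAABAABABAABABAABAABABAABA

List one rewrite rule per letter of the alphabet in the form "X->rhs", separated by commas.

A->BA, B->A, C->BC

  step 4 ⇒ step 5: BAABAABABAABCABABAABAABABAABA ⇒ A·BA·BA·A·BA·BA·A·BA·A·BA·BA·A·BC·BA·A·BA·A·BA·BA·A·BA·BA·A·BA·A·BA·BA·A·BA
    A ↦ BA
    B ↦ A
    C ↦ BC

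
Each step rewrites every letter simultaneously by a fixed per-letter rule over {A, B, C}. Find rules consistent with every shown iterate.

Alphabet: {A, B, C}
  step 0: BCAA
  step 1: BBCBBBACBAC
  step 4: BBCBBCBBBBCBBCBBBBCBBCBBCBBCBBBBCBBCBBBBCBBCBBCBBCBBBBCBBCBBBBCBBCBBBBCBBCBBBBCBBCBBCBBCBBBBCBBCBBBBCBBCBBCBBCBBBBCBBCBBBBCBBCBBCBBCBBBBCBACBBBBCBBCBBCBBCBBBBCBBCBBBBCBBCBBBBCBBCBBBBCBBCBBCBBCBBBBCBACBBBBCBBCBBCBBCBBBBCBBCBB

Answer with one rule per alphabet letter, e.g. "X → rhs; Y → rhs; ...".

  step 0 ⇒ step 1: BCAA ⇒ BBC·BB·BAC·BAC
    A ↦ BAC
    B ↦ BBC
    C ↦ BB

A->BAC, B->BBC, C->BB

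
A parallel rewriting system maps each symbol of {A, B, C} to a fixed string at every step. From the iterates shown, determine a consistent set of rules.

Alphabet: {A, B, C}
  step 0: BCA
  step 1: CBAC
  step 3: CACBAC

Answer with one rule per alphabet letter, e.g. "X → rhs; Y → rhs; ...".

A->C, B->CB, C->A

  step 0 ⇒ step 1: BCA ⇒ CB·A·C
    A ↦ C
    B ↦ CB
    C ↦ A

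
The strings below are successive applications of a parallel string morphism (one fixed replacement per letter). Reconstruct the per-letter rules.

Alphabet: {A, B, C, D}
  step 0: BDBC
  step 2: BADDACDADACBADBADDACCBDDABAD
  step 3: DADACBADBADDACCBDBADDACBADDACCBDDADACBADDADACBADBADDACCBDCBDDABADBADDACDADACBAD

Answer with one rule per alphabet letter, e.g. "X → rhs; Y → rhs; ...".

A->DAC, B->DA, C->CBD, D->BAD

  step 2 ⇒ step 3: BADDACDADACBADBADDACCBDDABAD ⇒ DA·DAC·BAD·BAD·DAC·CBD·BAD·DAC·BAD·DAC·CBD·DA·DAC·BAD·DA·DAC·BAD·BAD·DAC·CBD·CBD·DA·BAD·BAD·DAC·DA·DAC·BAD
    A ↦ DAC
    B ↦ DA
    C ↦ CBD
    D ↦ BAD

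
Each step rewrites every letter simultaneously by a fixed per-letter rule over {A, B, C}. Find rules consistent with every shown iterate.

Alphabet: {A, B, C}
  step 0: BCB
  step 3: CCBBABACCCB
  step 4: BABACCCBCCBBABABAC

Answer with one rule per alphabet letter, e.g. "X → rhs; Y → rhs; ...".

A->CB, B->C, C->BA

  step 3 ⇒ step 4: CCBBABACCCB ⇒ BA·BA·C·C·CB·C·CB·BA·BA·BA·C
    A ↦ CB
    B ↦ C
    C ↦ BA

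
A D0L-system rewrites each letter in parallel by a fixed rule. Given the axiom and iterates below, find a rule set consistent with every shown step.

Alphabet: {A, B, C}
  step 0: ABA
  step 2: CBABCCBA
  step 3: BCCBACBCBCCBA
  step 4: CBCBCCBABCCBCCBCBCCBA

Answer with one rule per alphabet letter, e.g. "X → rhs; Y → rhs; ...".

  step 3 ⇒ step 4: BCCBACBCBCCBA ⇒ C·BC·BC·C·BA·BC·C·BC·C·BC·BC·C·BA
    A ↦ BA
    B ↦ C
    C ↦ BC

A->BA, B->C, C->BC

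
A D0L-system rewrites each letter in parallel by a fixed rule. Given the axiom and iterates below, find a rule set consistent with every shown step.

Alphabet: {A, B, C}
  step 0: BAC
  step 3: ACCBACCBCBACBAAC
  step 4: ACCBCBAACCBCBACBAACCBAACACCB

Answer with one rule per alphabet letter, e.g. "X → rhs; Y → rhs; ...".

  step 3 ⇒ step 4: ACCBACCBCBACBAAC ⇒ AC·CB·CB·A·AC·CB·CB·A·CB·A·AC·CB·A·AC·AC·CB
    A ↦ AC
    B ↦ A
    C ↦ CB

A->AC, B->A, C->CB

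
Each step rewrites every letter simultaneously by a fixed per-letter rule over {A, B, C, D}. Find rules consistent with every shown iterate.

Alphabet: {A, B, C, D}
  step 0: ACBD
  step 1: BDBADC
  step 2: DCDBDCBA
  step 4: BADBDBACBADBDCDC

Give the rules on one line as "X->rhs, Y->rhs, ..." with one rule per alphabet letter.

  step 1 ⇒ step 2: BDBADC ⇒ D·C·D·BD·C·BA
    A ↦ BD
    B ↦ D
    C ↦ BA
    D ↦ C

A->BD, B->D, C->BA, D->C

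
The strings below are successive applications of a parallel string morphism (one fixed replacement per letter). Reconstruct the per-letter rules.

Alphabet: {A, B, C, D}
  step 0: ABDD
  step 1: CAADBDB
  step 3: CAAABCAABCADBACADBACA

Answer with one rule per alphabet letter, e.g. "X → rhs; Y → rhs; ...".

  step 0 ⇒ step 1: ABDD ⇒ CA·A·DB·DB
    A ↦ CA
    B ↦ A
    D ↦ DB
    C ↦ AB  (constrained at step 1)

A->CA, B->A, C->AB, D->DB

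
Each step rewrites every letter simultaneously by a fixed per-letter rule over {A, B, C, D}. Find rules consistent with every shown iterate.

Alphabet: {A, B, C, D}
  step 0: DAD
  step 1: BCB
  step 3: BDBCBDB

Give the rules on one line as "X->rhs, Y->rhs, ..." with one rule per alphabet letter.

A->C, B->DB, C->A, D->B

  step 0 ⇒ step 1: DAD ⇒ B·C·B
    A ↦ C
    D ↦ B
    B ↦ DB  (constrained at step 1)
    C ↦ A  (constrained at step 1)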